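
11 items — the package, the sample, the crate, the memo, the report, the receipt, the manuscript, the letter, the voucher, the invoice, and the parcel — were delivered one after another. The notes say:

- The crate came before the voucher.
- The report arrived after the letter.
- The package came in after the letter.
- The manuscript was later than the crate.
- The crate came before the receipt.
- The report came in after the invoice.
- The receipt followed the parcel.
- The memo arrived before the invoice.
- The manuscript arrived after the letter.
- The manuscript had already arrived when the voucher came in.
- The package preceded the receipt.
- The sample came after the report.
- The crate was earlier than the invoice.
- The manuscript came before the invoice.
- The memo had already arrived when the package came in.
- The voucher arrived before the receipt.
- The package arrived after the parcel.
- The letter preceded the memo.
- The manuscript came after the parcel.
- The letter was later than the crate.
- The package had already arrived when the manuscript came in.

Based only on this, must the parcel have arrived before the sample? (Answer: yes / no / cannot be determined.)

Chain the constraints: the parcel → the manuscript → the invoice → the report → the sample. Each link is directly stated, so the parcel comes before the sample.

yes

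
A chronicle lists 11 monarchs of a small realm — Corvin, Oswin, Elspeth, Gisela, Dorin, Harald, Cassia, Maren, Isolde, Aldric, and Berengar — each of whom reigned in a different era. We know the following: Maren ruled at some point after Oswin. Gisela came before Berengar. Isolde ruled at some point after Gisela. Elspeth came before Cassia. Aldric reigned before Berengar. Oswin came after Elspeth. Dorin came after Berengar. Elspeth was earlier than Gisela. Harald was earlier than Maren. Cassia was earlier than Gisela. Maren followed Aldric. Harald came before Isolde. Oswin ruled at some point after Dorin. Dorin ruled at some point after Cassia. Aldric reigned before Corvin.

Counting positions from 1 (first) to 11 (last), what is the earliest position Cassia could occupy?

Elspeth must come before Cassia — 1 forced predecessor.
Nothing else is forced ahead of Cassia, so their earliest slot is position 1 + 1 = 2.

2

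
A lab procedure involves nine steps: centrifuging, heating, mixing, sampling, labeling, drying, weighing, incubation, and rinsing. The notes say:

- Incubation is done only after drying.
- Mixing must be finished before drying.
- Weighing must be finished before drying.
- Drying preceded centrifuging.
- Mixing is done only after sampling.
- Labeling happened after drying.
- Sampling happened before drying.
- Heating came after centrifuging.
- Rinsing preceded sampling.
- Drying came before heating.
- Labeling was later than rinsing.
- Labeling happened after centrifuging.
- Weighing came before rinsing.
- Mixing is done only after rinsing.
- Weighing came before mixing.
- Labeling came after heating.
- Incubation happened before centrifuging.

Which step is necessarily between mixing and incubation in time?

drying

Tracing the constraints gives mixing → drying → incubation, so drying sits after mixing and before incubation.
No other step is forced both after mixing and before incubation.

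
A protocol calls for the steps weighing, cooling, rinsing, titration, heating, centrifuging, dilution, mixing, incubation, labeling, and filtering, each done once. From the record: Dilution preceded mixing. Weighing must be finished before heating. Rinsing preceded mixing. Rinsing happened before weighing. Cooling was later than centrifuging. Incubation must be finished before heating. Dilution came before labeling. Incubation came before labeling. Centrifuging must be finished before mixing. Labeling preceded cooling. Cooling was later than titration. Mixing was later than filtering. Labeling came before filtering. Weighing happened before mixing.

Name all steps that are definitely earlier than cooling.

Directly stated before cooling: centrifuging, labeling, and titration.
Dilution reaches cooling via dilution → labeling → cooling.
Incubation reaches cooling via incubation → labeling → cooling.

centrifuging, dilution, incubation, labeling, titration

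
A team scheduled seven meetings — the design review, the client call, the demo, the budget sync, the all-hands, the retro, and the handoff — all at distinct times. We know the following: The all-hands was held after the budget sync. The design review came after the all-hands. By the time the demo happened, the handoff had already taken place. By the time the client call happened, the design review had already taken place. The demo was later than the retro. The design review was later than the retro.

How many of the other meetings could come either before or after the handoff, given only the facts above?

Forced after the handoff: the demo.
That leaves the all-hands, the budget sync, the client call, the design review, and the retro with no forced order relative to the handoff — 5.

5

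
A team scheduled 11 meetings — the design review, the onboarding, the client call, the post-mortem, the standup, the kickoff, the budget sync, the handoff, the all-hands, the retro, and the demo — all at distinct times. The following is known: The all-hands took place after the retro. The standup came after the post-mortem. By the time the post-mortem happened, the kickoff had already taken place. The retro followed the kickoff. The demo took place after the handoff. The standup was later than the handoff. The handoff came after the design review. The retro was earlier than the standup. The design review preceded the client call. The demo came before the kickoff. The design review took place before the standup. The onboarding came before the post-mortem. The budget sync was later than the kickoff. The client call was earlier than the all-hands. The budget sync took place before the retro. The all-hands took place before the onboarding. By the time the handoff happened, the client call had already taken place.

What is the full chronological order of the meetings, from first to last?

The constraints fix every adjacent pair, so only one ordering works:
the design review → the client call → the handoff → the demo → the kickoff → the budget sync → the retro → the all-hands → the onboarding → the post-mortem → the standup.

the design review, the client call, the handoff, the demo, the kickoff, the budget sync, the retro, the all-hands, the onboarding, the post-mortem, the standup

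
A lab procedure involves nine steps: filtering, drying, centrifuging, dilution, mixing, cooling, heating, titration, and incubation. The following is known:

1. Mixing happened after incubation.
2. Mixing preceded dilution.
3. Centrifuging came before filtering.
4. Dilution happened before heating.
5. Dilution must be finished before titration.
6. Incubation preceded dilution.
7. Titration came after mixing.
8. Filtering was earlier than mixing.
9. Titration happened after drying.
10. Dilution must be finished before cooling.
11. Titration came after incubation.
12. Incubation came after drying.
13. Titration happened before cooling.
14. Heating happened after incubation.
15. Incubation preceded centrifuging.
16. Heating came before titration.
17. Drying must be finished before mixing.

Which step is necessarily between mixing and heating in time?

dilution

Tracing the constraints gives mixing → dilution → heating, so dilution sits after mixing and before heating.
No other step is forced both after mixing and before heating.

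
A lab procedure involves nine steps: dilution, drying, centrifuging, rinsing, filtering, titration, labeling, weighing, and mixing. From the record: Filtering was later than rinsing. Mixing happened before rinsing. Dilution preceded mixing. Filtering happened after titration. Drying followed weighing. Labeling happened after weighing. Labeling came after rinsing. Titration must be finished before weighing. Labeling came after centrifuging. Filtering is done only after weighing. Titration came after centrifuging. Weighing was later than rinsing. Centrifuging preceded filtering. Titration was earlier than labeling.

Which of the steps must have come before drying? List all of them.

centrifuging, dilution, mixing, rinsing, titration, weighing

Directly stated before drying: weighing.
Centrifuging reaches drying via centrifuging → titration → weighing → drying.
Dilution reaches drying via dilution → mixing → rinsing → weighing → drying.
Mixing reaches drying via mixing → rinsing → weighing → drying.
Likewise rinsing and titration each reach drying by chaining the stated constraints.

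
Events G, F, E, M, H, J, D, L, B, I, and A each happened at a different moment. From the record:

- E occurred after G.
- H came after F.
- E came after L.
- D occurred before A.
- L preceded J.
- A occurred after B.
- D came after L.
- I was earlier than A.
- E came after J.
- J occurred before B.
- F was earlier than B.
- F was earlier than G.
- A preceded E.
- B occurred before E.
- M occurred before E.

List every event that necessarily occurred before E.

A, B, D, F, G, I, J, L, M

Directly stated before E: A, B, G, J, L, and M.
D reaches E via D → A → E.
F reaches E via F → B → E.
I reaches E via I → A → E.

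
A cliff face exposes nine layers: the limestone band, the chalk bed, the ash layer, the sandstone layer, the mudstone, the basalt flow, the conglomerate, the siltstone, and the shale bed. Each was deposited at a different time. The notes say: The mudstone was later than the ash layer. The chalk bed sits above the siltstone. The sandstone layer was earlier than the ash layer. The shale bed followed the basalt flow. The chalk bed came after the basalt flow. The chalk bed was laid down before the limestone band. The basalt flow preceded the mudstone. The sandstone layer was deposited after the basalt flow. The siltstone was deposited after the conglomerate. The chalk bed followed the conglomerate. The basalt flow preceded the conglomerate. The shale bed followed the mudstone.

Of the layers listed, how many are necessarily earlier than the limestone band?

4

Directly stated before the limestone band: the chalk bed.
The basalt flow reaches the limestone band via the basalt flow → the chalk bed → the limestone band.
The conglomerate reaches the limestone band via the conglomerate → the chalk bed → the limestone band.
The siltstone reaches the limestone band via the siltstone → the chalk bed → the limestone band.
No chain forces the sandstone layer (or any of the others) ahead of the limestone band.
That's the basalt flow, the chalk bed, the conglomerate, and the siltstone — 4 in all.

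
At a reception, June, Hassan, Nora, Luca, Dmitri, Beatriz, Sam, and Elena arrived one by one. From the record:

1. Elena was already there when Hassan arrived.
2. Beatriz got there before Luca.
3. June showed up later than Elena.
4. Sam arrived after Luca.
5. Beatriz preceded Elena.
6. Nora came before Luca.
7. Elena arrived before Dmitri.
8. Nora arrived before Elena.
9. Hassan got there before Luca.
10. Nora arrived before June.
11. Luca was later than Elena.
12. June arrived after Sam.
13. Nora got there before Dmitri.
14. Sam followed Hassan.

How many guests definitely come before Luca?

4

Directly stated before Luca: Beatriz, Elena, Hassan, and Nora.
No chain forces Dmitri (or any of the others) ahead of Luca.
That's Beatriz, Elena, Hassan, and Nora — 4 in all.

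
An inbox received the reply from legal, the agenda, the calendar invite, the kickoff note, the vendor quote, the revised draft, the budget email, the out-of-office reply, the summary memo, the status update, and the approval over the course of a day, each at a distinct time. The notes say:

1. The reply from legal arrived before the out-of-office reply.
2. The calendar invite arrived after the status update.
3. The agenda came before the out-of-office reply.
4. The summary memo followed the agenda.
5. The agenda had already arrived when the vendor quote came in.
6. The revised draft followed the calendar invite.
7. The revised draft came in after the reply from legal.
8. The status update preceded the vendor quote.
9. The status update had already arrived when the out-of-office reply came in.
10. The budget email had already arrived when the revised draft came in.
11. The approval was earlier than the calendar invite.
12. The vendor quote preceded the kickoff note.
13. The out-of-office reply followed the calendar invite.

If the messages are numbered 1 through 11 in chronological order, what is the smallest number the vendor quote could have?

3

The agenda and the status update must both come before the vendor quote — 2 forced predecessors.
Nothing else is forced ahead of the vendor quote, so its earliest slot is position 2 + 1 = 3.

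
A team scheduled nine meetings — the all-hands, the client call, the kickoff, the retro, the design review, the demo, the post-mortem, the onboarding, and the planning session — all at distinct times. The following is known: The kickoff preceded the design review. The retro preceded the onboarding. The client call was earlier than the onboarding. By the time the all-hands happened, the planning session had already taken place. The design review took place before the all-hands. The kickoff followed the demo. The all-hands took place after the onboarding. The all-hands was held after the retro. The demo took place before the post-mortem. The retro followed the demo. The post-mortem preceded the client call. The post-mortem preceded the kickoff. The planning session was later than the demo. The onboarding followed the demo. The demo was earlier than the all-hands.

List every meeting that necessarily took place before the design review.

Directly stated before the design review: the kickoff.
The demo reaches the design review via the demo → the kickoff → the design review.
The post-mortem reaches the design review via the post-mortem → the kickoff → the design review.

the demo, the kickoff, the post-mortem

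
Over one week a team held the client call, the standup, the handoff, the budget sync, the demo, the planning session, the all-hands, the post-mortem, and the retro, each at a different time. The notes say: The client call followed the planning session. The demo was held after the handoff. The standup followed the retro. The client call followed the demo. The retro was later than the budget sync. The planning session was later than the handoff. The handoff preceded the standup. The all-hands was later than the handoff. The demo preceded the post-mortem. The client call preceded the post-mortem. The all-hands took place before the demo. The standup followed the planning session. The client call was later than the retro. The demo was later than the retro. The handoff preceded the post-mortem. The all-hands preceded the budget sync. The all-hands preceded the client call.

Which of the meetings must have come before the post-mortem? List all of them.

Directly stated before the post-mortem: the client call, the demo, and the handoff.
The all-hands reaches the post-mortem via the all-hands → the client call → the post-mortem.
The budget sync reaches the post-mortem via the budget sync → the retro → the client call → the post-mortem.
The planning session reaches the post-mortem via the planning session → the client call → the post-mortem.
Likewise the retro reaches the post-mortem by chaining the stated constraints.
No chain forces the standup ahead of the post-mortem.

the all-hands, the budget sync, the client call, the demo, the handoff, the planning session, the retro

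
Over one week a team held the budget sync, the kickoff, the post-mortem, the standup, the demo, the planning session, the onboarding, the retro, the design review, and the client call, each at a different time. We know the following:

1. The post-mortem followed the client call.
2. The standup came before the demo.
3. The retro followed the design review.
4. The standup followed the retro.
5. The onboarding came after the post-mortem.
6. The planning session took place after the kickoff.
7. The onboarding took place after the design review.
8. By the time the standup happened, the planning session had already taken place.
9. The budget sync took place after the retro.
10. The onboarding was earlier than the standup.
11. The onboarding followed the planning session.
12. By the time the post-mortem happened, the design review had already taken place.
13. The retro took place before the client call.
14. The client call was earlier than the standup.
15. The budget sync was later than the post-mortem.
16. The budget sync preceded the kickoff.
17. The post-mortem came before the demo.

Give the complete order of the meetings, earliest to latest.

The constraints fix every adjacent pair, so only one ordering works:
the design review → the retro → the client call → the post-mortem → the budget sync → the kickoff → the planning session → the onboarding → the standup → the demo.

the design review, the retro, the client call, the post-mortem, the budget sync, the kickoff, the planning session, the onboarding, the standup, the demo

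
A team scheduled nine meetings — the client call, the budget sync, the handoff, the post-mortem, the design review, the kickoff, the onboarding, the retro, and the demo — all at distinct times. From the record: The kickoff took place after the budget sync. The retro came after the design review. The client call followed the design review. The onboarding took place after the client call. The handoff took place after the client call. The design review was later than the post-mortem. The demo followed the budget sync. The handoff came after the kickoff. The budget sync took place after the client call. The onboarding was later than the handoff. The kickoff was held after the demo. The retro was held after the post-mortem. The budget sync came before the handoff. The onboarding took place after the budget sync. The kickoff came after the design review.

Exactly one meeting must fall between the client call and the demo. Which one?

the budget sync

Tracing the constraints gives the client call → the budget sync → the demo, so the budget sync sits after the client call and before the demo.
No other meeting is forced both after the client call and before the demo.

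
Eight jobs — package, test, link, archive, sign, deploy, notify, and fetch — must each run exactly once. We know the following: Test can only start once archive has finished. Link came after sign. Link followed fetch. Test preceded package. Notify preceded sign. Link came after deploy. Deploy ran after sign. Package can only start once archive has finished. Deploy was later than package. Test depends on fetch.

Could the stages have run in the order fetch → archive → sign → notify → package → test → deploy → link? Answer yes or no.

The constraints require test before package, but in the proposed sequence package appears ahead of test. That one violation is enough.

no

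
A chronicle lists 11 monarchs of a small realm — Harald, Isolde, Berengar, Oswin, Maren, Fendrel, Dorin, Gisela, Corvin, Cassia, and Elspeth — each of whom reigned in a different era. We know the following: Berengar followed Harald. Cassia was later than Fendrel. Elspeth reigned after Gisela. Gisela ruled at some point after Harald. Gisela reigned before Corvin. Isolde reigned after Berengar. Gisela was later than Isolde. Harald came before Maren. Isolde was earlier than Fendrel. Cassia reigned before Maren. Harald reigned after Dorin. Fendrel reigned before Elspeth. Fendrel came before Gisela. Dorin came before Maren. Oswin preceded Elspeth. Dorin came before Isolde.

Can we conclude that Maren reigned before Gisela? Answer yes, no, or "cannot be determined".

cannot be determined

No chain of stated constraints runs from Maren to Gisela, and none runs from Gisela to Maren either.
So the relative order of Maren and Gisela is not fixed by the given facts.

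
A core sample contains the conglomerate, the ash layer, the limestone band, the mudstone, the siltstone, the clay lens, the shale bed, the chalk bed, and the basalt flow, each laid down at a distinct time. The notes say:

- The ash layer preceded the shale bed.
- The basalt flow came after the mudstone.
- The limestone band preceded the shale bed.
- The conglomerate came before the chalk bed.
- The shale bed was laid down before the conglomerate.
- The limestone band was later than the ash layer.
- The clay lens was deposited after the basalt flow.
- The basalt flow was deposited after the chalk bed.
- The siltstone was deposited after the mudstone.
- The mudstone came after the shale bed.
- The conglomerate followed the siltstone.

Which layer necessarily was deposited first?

The ash layer has a chain of constraints placing it before every other layer, so the ash layer must be first.

the ash layer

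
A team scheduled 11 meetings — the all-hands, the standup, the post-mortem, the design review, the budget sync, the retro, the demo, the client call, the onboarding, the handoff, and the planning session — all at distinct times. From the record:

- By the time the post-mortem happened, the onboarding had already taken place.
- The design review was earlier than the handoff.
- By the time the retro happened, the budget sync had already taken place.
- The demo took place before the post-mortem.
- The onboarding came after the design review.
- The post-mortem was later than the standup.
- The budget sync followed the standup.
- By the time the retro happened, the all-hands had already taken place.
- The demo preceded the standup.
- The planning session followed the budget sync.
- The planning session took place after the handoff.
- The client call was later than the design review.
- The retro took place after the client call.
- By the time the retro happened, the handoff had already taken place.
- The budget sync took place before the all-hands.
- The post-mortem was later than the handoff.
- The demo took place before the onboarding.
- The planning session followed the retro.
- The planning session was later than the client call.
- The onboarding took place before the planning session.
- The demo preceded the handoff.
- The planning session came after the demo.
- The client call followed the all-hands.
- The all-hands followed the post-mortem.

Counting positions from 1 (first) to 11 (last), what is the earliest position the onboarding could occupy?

3

The demo and the design review must both come before the onboarding — 2 forced predecessors.
Nothing else is forced ahead of the onboarding, so its earliest slot is position 2 + 1 = 3.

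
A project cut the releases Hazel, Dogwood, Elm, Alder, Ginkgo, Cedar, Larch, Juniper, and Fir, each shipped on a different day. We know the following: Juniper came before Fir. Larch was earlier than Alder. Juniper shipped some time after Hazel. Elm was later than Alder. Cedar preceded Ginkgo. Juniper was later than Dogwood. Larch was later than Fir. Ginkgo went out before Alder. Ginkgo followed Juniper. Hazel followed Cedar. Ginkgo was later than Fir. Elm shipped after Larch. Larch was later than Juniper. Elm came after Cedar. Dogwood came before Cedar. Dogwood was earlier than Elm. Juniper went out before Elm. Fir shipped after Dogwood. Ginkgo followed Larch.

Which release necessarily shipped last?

Every other release has a chain of constraints placing it before Elm, so Elm is last.

Elm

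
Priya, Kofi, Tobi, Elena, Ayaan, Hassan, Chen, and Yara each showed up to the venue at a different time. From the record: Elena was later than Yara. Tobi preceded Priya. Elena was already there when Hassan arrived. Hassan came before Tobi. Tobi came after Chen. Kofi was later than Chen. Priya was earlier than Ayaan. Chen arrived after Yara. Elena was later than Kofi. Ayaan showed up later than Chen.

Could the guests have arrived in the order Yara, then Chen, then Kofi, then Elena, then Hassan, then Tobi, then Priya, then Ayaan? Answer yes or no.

yes

Check each stated constraint against the proposed order — e.g. Chen is ahead of Tobi; Chen is ahead of Ayaan. Every pair is in the required order; nothing is violated.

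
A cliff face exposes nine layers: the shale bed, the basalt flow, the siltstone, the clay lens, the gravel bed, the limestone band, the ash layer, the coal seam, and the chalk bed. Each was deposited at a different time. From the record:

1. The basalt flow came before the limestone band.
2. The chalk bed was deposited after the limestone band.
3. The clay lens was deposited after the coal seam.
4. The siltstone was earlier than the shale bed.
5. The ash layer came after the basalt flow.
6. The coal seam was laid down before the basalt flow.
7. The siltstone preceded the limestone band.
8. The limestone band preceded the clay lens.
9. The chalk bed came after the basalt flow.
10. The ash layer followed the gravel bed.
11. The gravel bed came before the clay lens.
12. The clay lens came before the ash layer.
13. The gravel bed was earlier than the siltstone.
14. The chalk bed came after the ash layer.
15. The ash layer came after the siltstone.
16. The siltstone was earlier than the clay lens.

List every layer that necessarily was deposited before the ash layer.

Directly stated before the ash layer: the basalt flow, the clay lens, the gravel bed, and the siltstone.
The coal seam reaches the ash layer via the coal seam → the clay lens → the ash layer.
The limestone band reaches the ash layer via the limestone band → the clay lens → the ash layer.
No chain forces the shale bed (or any of the others) ahead of the ash layer.

the basalt flow, the clay lens, the coal seam, the gravel bed, the limestone band, the siltstone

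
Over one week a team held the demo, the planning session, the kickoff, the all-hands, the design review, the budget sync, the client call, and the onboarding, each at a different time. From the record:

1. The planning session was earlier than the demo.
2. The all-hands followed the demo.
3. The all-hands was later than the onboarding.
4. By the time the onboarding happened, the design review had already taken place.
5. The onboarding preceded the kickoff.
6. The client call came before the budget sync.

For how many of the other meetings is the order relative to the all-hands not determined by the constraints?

3

Forced before the all-hands: the demo, the design review, the onboarding, and the planning session.
That leaves the budget sync, the client call, and the kickoff with no forced order relative to the all-hands — 3.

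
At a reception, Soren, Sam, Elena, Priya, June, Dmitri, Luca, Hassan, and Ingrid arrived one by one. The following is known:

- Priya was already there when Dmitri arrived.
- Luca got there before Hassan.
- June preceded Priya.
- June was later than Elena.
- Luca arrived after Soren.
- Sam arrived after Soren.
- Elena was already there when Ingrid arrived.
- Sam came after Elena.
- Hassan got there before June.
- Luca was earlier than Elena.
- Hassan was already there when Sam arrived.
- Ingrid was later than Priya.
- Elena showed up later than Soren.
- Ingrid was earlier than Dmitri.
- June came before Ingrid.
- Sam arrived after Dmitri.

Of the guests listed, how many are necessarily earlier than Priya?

5

Directly stated before Priya: June.
Elena reaches Priya via Elena → June → Priya.
Hassan reaches Priya via Hassan → June → Priya.
Luca reaches Priya via Luca → Hassan → June → Priya.
Likewise Soren reaches Priya by chaining the stated constraints.
That's Elena, Hassan, June, Luca, and Soren — 5 in all.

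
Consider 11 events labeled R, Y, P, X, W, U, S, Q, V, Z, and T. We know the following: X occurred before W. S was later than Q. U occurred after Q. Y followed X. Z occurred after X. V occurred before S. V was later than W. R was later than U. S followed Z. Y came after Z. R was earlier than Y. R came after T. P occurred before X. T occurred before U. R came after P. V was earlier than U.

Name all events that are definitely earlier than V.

P, W, X

Directly stated before V: W.
P reaches V via P → X → W → V.
X reaches V via X → W → V.
No chain forces Q (or any of the others) ahead of V.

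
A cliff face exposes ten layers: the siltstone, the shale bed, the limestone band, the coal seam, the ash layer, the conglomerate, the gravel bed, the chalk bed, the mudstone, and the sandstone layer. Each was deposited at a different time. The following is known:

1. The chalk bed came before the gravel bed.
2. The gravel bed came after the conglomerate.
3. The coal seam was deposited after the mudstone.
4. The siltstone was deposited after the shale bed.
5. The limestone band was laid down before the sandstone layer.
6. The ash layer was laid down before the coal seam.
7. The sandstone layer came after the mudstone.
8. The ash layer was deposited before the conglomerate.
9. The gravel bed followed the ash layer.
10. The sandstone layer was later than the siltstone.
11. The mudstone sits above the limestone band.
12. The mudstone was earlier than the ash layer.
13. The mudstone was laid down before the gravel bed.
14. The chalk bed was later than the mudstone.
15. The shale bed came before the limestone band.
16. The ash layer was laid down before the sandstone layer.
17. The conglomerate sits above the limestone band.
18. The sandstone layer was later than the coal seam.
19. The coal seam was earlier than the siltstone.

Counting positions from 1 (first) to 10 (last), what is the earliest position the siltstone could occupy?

The ash layer, the coal seam, the limestone band, the mudstone, and the shale bed must all come before the siltstone — 5 forced predecessors.
Nothing else is forced ahead of the siltstone, so its earliest slot is position 5 + 1 = 6.

6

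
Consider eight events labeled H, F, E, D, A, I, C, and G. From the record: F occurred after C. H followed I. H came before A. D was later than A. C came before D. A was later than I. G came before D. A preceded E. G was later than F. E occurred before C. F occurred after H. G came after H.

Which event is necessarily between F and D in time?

G

Tracing the constraints gives F → G → D, so G sits after F and before D.
No other event is forced both after F and before D.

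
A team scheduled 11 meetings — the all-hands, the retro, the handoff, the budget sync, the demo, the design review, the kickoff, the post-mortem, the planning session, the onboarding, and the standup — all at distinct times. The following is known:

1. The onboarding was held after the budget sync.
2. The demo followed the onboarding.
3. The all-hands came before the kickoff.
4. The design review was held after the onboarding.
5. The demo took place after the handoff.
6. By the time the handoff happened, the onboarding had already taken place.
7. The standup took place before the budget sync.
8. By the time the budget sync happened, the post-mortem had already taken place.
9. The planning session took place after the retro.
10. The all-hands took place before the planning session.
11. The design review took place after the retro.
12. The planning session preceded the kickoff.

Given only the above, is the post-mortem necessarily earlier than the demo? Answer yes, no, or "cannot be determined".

Chain the constraints: the post-mortem → the budget sync → the onboarding → the demo. Each link is directly stated, so the post-mortem comes before the demo.

yes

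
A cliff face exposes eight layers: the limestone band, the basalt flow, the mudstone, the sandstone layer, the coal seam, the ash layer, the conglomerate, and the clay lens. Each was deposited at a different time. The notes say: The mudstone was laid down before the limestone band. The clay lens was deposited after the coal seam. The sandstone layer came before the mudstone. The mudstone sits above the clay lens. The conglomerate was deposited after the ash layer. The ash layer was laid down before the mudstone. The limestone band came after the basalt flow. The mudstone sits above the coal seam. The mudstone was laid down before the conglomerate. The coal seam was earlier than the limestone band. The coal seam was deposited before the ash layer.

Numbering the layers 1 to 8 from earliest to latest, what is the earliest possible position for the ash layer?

The coal seam must come before the ash layer — 1 forced predecessor.
Nothing else is forced ahead of the ash layer, so its earliest slot is position 1 + 1 = 2.

2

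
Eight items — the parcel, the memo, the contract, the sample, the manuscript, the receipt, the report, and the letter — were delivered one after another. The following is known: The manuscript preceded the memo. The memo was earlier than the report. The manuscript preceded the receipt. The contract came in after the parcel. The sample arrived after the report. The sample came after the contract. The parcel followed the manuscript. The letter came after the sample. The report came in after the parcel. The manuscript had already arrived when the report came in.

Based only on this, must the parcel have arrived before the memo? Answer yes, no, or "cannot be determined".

cannot be determined

No chain of stated constraints runs from the parcel to the memo, and none runs from the memo to the parcel either.
So the relative order of the parcel and the memo is not fixed by the given facts.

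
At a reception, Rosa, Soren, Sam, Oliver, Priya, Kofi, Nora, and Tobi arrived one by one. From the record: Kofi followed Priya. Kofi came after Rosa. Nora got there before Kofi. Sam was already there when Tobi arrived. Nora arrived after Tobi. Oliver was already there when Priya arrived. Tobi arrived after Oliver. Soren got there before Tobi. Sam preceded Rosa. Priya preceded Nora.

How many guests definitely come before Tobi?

Directly stated before Tobi: Oliver, Sam, and Soren.
No chain forces Nora (or any of the others) ahead of Tobi.
That's Oliver, Sam, and Soren — 3 in all.

3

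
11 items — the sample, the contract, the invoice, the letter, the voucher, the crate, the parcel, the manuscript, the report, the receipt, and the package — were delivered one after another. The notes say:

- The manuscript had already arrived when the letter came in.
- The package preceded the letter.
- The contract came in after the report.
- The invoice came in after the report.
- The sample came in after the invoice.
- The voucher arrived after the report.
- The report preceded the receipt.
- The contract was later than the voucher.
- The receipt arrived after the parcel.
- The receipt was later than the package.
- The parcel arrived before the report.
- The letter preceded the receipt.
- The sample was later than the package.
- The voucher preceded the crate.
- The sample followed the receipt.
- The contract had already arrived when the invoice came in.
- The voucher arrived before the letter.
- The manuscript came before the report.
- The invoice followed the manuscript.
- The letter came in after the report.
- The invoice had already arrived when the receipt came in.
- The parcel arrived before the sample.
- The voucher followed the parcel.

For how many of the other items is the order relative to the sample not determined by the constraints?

Forced before the sample: the contract, the invoice, the letter, the manuscript, the package, the parcel, the receipt, the report, and the voucher.
That leaves the crate with no forced order relative to the sample — 1.

1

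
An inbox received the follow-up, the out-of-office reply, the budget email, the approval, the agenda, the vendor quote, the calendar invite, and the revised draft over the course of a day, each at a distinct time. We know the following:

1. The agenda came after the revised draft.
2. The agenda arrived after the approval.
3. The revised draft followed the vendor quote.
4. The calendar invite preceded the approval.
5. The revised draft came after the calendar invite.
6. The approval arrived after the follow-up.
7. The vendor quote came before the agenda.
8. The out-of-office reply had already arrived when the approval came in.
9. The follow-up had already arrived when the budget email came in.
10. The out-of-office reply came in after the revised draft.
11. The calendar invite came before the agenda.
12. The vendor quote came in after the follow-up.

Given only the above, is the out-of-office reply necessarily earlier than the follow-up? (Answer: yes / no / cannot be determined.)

no

Tracing the constraints gives the follow-up → the vendor quote → the revised draft → the out-of-office reply, so the follow-up must come before the out-of-office reply.
That means the out-of-office reply cannot be before the follow-up.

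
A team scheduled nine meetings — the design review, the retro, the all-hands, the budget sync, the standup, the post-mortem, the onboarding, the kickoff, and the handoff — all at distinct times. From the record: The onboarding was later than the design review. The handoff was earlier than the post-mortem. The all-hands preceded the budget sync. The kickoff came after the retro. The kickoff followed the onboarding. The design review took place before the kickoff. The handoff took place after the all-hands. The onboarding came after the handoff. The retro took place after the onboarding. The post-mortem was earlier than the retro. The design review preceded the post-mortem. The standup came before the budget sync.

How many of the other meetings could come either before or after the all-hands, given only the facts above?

2

Forced after the all-hands: the budget sync, the handoff, the kickoff, the onboarding, the post-mortem, and the retro.
That leaves the design review and the standup with no forced order relative to the all-hands — 2.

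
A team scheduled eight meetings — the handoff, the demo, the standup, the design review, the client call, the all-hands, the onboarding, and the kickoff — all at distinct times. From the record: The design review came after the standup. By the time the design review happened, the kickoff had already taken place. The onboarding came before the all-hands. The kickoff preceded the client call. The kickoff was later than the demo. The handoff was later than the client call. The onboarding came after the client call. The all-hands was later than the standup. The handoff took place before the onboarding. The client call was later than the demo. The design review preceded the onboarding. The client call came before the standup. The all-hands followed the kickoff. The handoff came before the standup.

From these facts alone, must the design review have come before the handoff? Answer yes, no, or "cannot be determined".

no

Tracing the constraints gives the handoff → the standup → the design review, so the handoff must come before the design review.
That means the design review cannot be before the handoff.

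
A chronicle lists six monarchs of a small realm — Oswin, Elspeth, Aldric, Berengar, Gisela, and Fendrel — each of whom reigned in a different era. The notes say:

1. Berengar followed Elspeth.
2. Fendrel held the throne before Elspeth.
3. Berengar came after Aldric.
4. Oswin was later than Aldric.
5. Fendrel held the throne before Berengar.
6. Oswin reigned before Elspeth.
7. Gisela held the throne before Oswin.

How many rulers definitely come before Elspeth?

Directly stated before Elspeth: Fendrel and Oswin.
Aldric reaches Elspeth via Aldric → Oswin → Elspeth.
Gisela reaches Elspeth via Gisela → Oswin → Elspeth.
No chain forces Berengar ahead of Elspeth.
That's Aldric, Fendrel, Gisela, and Oswin — 4 in all.

4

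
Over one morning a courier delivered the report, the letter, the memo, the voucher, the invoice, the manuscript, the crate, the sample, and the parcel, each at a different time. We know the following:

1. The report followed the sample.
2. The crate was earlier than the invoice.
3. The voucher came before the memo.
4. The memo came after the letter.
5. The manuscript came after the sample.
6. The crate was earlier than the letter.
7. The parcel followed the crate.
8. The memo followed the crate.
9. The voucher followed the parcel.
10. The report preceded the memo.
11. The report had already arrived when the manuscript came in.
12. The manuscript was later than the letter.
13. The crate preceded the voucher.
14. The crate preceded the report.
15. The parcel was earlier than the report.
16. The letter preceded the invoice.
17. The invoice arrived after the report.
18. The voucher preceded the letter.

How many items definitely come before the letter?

3

Directly stated before the letter: the crate and the voucher.
The parcel reaches the letter via the parcel → the voucher → the letter.
That's the crate, the parcel, and the voucher — 3 in all.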